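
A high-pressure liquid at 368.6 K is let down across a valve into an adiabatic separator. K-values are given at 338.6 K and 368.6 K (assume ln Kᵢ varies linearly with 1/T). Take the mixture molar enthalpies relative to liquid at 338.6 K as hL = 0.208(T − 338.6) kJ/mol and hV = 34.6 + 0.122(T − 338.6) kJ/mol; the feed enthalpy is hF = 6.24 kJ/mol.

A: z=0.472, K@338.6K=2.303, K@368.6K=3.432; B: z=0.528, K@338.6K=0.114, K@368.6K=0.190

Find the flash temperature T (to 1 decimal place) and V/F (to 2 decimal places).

T = 341.8 K, V/F = 0.16

Adiabatic flash: solve Rachford–Rice at each trial T, then check hF = ψ·hV(T) + (1−ψ)·hL(T).
  T = 338.6 K: K = (2.303, 0.114), RR gives ψ = 0.128, H_out = 4.412 kJ/mol
  T = 368.6 K: K = (3.432, 0.190), RR gives ψ = 0.366, H_out = 17.947 kJ/mol
  T = 353.6 K: K = (2.835, 0.149), RR gives ψ = 0.267, H_out = 12.007 kJ/mol
  T = 346.1 K: K = (2.561, 0.131), RR gives ψ = 0.205, H_out = 8.510 kJ/mol
  T = 342.4 K: K = (2.432, 0.122), RR gives ψ = 0.169, H_out = 6.581 kJ/mol
  T = 340.5 K: K = (2.367, 0.118), RR gives ψ = 0.149, H_out = 5.523 kJ/mol
Linear interpolation between T = 340.5 (H_out = 5.523) and T = 342.4 (H_out = 6.581) on hF = 6.24 gives T ≈ 341.8 K, at which ψ = 0.16.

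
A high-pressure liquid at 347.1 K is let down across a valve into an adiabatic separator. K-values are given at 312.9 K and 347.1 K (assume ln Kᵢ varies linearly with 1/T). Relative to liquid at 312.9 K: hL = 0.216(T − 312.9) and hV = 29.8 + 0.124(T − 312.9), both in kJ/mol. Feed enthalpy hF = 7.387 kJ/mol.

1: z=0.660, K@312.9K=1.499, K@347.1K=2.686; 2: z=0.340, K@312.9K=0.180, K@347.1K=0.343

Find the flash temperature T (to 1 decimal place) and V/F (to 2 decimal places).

T = 315.7 K, V/F = 0.23

Adiabatic flash: solve Rachford–Rice at each trial T, then check hF = ψ·hV(T) + (1−ψ)·hL(T).
  T = 312.9 K: K = (1.499, 0.180), RR gives ψ = 0.124, H_out = 3.681 kJ/mol
  T = 347.1 K: K = (2.686, 0.343), RR gives ψ = 0.803, H_out = 28.788 kJ/mol
  T = 330.0 K: K = (2.037, 0.253), RR gives ψ = 0.555, H_out = 19.368 kJ/mol
  T = 321.4 K: K = (1.753, 0.214), RR gives ψ = 0.388, H_out = 13.101 kJ/mol
  T = 317.1 K: K = (1.621, 0.196), RR gives ψ = 0.274, H_out = 8.964 kJ/mol
  T = 315.0 K: K = (1.559, 0.188), RR gives ψ = 0.205, H_out = 6.522 kJ/mol
Linear interpolation between T = 315.0 (H_out = 6.522) and T = 317.1 (H_out = 8.964) on hF = 7.387 gives T ≈ 315.7 K, at which ψ = 0.23.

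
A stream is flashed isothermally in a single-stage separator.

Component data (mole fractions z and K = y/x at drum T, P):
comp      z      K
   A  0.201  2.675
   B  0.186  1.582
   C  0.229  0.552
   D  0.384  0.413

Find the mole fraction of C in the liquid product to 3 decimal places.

Rachford–Rice: g(V/F) = Σ zᵢ(Kᵢ−1)/(1+V/F(Kᵢ−1)) = 0.
Check two-phase: ΣzᵢKᵢ = 1.117 > 1 and Σzᵢ/Kᵢ = 1.537 > 1, so g(0) = 0.117 > 0 and g(1) = -0.537 < 0.
Newton iteration, V/F⁰ = 0.51:
  V/F = 0.510: g = -0.1897, g' = -0.548 → V/F = 0.164
  V/F = 0.164: g = 0.0028, g' = -0.615 → V/F = 0.169
Converged at V/F = 0.169.
Compositions from xᵢ = zᵢ/(1+V/F(Kᵢ−1)), yᵢ = Kᵢxᵢ:
  A: x = 0.157, y = 0.419
  B: x = 0.169, y = 0.268
  C: x = 0.248, y = 0.137
  D: x = 0.426, y = 0.176

x_C = 0.248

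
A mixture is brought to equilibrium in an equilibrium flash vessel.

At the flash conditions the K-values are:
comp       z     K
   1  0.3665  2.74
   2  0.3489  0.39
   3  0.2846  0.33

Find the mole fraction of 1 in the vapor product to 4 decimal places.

y_1 = 0.7344

Newton–Raphson from ψ = 0.5:
  ψ = 0.5000: g = -0.25195, g' = -0.8750 → ψ = 0.2121
  ψ = 0.2121: g = -0.00088, g' = -0.9369 → ψ = 0.2111
Converged at ψ = 0.2111.
Compositions from xᵢ = zᵢ/(1+ψ(Kᵢ−1)), yᵢ = Kᵢxᵢ:
  1: x = 0.2680, y = 0.7344
  2: x = 0.4005, y = 0.1562
  3: x = 0.3315, y = 0.1094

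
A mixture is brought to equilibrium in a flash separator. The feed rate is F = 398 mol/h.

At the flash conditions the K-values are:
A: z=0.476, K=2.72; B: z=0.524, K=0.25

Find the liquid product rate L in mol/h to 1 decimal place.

L = 266.7 mol/h

Binary case is linear: z₁(K₁−1)(1+V/F(K₂−1)) + z₂(K₂−1)(1+V/F(K₁−1)) = 0
⇒ V/F = [z₁(K₁−1)+z₂(K₂−1)] / [−(K₁−1)(K₂−1)] = 0.4257/1.2900 = 0.330
Then V = V/F·F = 0.3300·398 = 131.3 mol/h and L = F − V = 266.7 mol/h.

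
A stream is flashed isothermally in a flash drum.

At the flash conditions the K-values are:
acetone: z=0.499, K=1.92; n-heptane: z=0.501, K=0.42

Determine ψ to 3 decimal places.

Material balance + equilibrium reduce to Σ zᵢ(Kᵢ−1)/(1+ψ(Kᵢ−1)) = 0.
Feasibility: ΣzᵢKᵢ = 1.168, Σzᵢ/Kᵢ = 1.453 — both > 1, two phases present.
Binary case is linear: z₁(K₁−1)(1+ψ(K₂−1)) + z₂(K₂−1)(1+ψ(K₁−1)) = 0
⇒ ψ = [z₁(K₁−1)+z₂(K₂−1)] / [−(K₁−1)(K₂−1)] = 0.1685/0.5336 = 0.316

ψ = 0.316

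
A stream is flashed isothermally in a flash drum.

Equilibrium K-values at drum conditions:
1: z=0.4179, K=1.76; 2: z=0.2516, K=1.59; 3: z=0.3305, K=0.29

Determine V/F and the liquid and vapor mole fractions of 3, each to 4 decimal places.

Rachford–Rice: g(V/F) = Σ zᵢ(Kᵢ−1)/(1+V/F(Kᵢ−1)) = 0.
Feasibility: ΣzᵢKᵢ = 1.2314, Σzᵢ/Kᵢ = 1.5353 — both > 1, two phases present.
Newton–Raphson from V/F = 0.5:
  V/F = 0.5000: g = -0.01903, g' = -0.5794 → V/F = 0.4672
  V/F = 0.4672: g = -0.00036, g' = -0.5583 → V/F = 0.4665
Converged at V/F = 0.4665.
Compositions from xᵢ = zᵢ/(1+V/F(Kᵢ−1)), yᵢ = Kᵢxᵢ:
  1: x = 0.3085, y = 0.5430
  2: x = 0.1973, y = 0.3137
  3: x = 0.4942, y = 0.1433

V/F = 0.4665, x_3 = 0.4942, y_3 = 0.1433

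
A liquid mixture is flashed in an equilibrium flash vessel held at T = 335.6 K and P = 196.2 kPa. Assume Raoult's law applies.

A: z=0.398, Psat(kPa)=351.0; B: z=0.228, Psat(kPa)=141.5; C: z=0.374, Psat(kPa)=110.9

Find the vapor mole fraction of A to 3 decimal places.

y_A = 0.579

Raoult's law: Kᵢ = Pᵢˢᵃᵗ/P = Pᵢˢᵃᵗ/196.2.
  K_A = 351.0/196.2 = 1.78899, K_B = 141.5/196.2 = 0.72120, K_C = 110.9/196.2 = 0.56524
Material balance + equilibrium reduce to Σ zᵢ(Kᵢ−1)/(1+ψ(Kᵢ−1)) = 0.
Check two-phase: ΣzᵢKᵢ = 1.088 > 1 and Σzᵢ/Kᵢ = 1.200 > 1, so g(0) = 0.088 > 0 and g(1) = -0.200 < 0.
Newton–Raphson from ψ = 0.41:
  ψ = 0.410: g = -0.0324, g' = -0.269 → ψ = 0.290
  ψ = 0.290: g = 0.0005, g' = -0.278 → ψ = 0.291
Converged at ψ = 0.291.
Compositions from xᵢ = zᵢ/(1+ψ(Kᵢ−1)), yᵢ = Kᵢxᵢ:
  A: x = 0.324, y = 0.579
  B: x = 0.248, y = 0.179
  C: x = 0.428, y = 0.242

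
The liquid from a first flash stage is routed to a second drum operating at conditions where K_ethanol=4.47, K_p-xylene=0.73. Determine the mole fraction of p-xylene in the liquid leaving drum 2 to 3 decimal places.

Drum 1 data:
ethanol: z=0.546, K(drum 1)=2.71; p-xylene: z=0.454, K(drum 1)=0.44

Drum 1:
Material balance + equilibrium reduce to Σ zᵢ(Kᵢ−1)/(1+ψ₁(Kᵢ−1)) = 0.
g(0) = ΣzᵢKᵢ − 1 = 0.679 and g(1) = 1 − Σzᵢ/Kᵢ = -0.233, so a root lies in (0, 1).
Binary case is linear: z₁(K₁−1)(1+ψ₁(K₂−1)) + z₂(K₂−1)(1+ψ₁(K₁−1)) = 0
⇒ ψ₁ = [z₁(K₁−1)+z₂(K₂−1)] / [−(K₁−1)(K₂−1)] = 0.6794/0.9576 = 0.710
Drum-1 compositions:
  ethanol: x = 0.247, y = 0.669
  p-xylene: x = 0.753, y = 0.331
Drum-2 feed = drum-1 liquid: z₂ = (0.2467, 0.7533).
Drum 2:
Material balance + equilibrium reduce to Σ zᵢ(Kᵢ−1)/(1+ψ₂(Kᵢ−1)) = 0.
g(0) = ΣzᵢKᵢ − 1 = 0.653 and g(1) = 1 − Σzᵢ/Kᵢ = -0.087, so a root lies in (0, 1).
Newton–Raphson from ψ₂ = 0.5:
  ψ₂ = 0.500: g = 0.0779, g' = -0.471 → ψ₂ = 0.665
  ψ₂ = 0.665: g = 0.0107, g' = -0.353 → ψ₂ = 0.696
  ψ₂ = 0.696: g = 0.0002, g' = -0.338 → ψ₂ = 0.697
Converged at ψ₂ = 0.697.
  ethanol: x = 0.072, y = 0.323
  p-xylene: x = 0.928, y = 0.677

x_p-xylene (drum 2) = 0.928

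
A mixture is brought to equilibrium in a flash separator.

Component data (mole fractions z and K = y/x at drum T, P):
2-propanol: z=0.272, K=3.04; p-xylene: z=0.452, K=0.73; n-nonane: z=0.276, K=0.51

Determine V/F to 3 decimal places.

Rachford–Rice: g(V/F) = Σ zᵢ(Kᵢ−1)/(1+V/F(Kᵢ−1)) = 0.
Feasibility: ΣzᵢKᵢ = 1.298, Σzᵢ/Kᵢ = 1.250 — both > 1, two phases present.
Iterate (Newton) starting at V/F = 0.5:
  V/F = 0.500: g = -0.0455, g' = -0.438 → V/F = 0.396
  V/F = 0.396: g = 0.0025, g' = -0.490 → V/F = 0.401
Converged at V/F = 0.401.

V/F = 0.401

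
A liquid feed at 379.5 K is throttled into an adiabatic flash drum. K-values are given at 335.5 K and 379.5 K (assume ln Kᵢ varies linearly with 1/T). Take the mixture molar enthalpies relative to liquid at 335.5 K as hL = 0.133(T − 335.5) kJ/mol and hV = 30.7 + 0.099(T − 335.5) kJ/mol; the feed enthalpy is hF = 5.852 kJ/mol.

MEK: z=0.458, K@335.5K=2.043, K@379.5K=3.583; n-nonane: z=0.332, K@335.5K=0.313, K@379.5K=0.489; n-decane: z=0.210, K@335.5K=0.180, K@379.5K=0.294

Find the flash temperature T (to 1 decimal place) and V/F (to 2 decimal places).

Adiabatic flash: solve Rachford–Rice at each trial T, then check hF = ψ·hV(T) + (1−ψ)·hL(T).
  T = 335.5 K: K = (2.043, 0.313, 0.180), RR gives ψ = 0.100, H_out = 3.073 kJ/mol
  T = 379.5 K: K = (3.583, 0.489, 0.294), RR gives ψ = 0.561, H_out = 22.227 kJ/mol
  T = 357.5 K: K = (2.753, 0.397, 0.234), RR gives ψ = 0.375, H_out = 14.146 kJ/mol
  T = 346.5 K: K = (2.383, 0.354, 0.206), RR gives ψ = 0.257, H_out = 9.270 kJ/mol
  T = 341.0 K: K = (2.209, 0.333, 0.193), RR gives ψ = 0.186, H_out = 6.400 kJ/mol
  T = 338.2 K: K = (2.124, 0.323, 0.186), RR gives ψ = 0.144, H_out = 4.775 kJ/mol
  T = 339.6 K: K = (2.166, 0.328, 0.189), RR gives ψ = 0.166, H_out = 5.603 kJ/mol
Linear interpolation between T = 339.6 (H_out = 5.603) and T = 341.0 (H_out = 6.400) on hF = 5.852 gives T ≈ 340.0 K, at which ψ = 0.17.

T = 340.0 K, V/F = 0.17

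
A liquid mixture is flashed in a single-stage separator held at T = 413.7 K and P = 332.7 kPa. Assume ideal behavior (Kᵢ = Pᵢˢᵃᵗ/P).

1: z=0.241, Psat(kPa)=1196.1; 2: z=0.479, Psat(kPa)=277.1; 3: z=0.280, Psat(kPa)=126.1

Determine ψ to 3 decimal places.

ψ = 0.383

Raoult's law: Kᵢ = Pᵢˢᵃᵗ/P = Pᵢˢᵃᵗ/332.7.
  K_1 = 1196.1/332.7 = 3.59513, K_2 = 277.1/332.7 = 0.83288, K_3 = 126.1/332.7 = 0.37902
Let ψ = V/F and solve Σ zᵢ(Kᵢ−1)/(1+ψ(Kᵢ−1)) = 0.
g(0) = ΣzᵢKᵢ − 1 = 0.372 and g(1) = 1 − Σzᵢ/Kᵢ = -0.381, so a root lies in (0, 1).
Newton–Raphson from ψ = 0.5:
  ψ = 0.500: g = -0.0673, g' = -0.551 → ψ = 0.378
  ψ = 0.378: g = 0.0032, g' = -0.613 → ψ = 0.383
Converged at ψ = 0.383.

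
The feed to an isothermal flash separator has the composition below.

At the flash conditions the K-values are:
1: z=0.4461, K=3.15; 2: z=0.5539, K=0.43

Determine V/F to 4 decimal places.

V/F = 0.5250

Material balance + equilibrium reduce to Σ zᵢ(Kᵢ−1)/(1+V/F(Kᵢ−1)) = 0.
g(0) = ΣzᵢKᵢ − 1 = 0.6434 and g(1) = 1 − Σzᵢ/Kᵢ = -0.4298, so a root lies in (0, 1).
Binary case is linear: z₁(K₁−1)(1+V/F(K₂−1)) + z₂(K₂−1)(1+V/F(K₁−1)) = 0
⇒ V/F = [z₁(K₁−1)+z₂(K₂−1)] / [−(K₁−1)(K₂−1)] = 0.64339/1.22550 = 0.5250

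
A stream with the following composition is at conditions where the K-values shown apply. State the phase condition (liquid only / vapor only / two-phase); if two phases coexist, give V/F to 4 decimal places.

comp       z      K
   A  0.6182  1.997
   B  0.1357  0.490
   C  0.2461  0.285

ΣzᵢKᵢ = 1.3712; Σzᵢ/Kᵢ = 1.4500.
Both exceed 1, so a two-phase solution exists.
Let ψ = V/F and solve Σ zᵢ(Kᵢ−1)/(1+ψ(Kᵢ−1)) = 0.
Newton iteration, ψ⁰ = 0.5:
  ψ = 0.5000: g = 0.04454, g' = -0.6420 → ψ = 0.5694
  ψ = 0.5694: g = -0.00115, g' = -0.6780 → ψ = 0.5677
Converged at ψ = 0.5677.

two-phase, V/F = 0.5677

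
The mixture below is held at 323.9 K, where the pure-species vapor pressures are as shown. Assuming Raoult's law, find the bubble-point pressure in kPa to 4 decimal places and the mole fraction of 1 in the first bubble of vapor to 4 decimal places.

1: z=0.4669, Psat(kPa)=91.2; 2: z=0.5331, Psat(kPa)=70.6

Pbub = 80.2181 kPa, y_1 = 0.5308

At the bubble point ψ → 0, so ΣzᵢKᵢ = 1 with Kᵢ = Pᵢˢᵃᵗ/P ⇒ P = ΣzᵢPᵢˢᵃᵗ.
P = 0.4669·91.2 + 0.5331·70.6 = 80.2181 kPa
yᵢ = zᵢPᵢˢᵃᵗ/P ⇒ y_1 = 0.4669·91.2/80.2181 = 0.5308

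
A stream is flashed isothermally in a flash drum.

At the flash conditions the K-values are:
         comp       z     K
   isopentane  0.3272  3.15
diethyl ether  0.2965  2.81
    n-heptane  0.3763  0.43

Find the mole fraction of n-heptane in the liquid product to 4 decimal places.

Material balance + equilibrium reduce to Σ zᵢ(Kᵢ−1)/(1+β(Kᵢ−1)) = 0.
Check two-phase: ΣzᵢKᵢ = 2.0257 > 1 and Σzᵢ/Kᵢ = 1.0845 > 1, so g(0) = 1.0257 > 0 and g(1) = -0.0845 < 0.
Newton–Raphson from β = 0.5:
  β = 0.5000: g = 0.32075, g' = -0.8581 → β = 0.8738
  β = 0.8738: g = 0.02493, g' = -0.8135 → β = 0.9044
  β = 0.9044: g = -0.00032, g' = -0.8350 → β = 0.9041
Converged at β = 0.9041.
Compositions from xᵢ = zᵢ/(1+β(Kᵢ−1)), yᵢ = Kᵢxᵢ:
  isopentane: x = 0.1112, y = 0.3501
  diethyl ether: x = 0.1125, y = 0.3160
  n-heptane: x = 0.7764, y = 0.3338

x_n-heptane = 0.7764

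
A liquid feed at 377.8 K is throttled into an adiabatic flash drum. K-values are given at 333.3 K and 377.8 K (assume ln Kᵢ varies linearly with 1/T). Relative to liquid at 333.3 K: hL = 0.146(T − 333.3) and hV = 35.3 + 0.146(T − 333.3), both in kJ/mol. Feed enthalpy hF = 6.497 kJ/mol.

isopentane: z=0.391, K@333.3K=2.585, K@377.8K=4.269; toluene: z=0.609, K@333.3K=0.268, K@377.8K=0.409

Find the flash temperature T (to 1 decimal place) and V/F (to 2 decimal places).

T = 335.7 K, V/F = 0.17

Adiabatic flash: solve Rachford–Rice at each trial T, then check hF = ψ·hV(T) + (1−ψ)·hL(T).
  T = 333.3 K: K = (2.585, 0.268), RR gives ψ = 0.150, H_out = 5.292 kJ/mol
  T = 377.8 K: K = (4.269, 0.409), RR gives ψ = 0.475, H_out = 23.275 kJ/mol
  T = 355.6 K: K = (3.376, 0.336), RR gives ψ = 0.332, H_out = 14.985 kJ/mol
  T = 344.5 K: K = (2.969, 0.301), RR gives ψ = 0.250, H_out = 10.467 kJ/mol
  T = 338.9 K: K = (2.773, 0.284), RR gives ψ = 0.203, H_out = 7.983 kJ/mol
  T = 336.1 K: K = (2.678, 0.276), RR gives ψ = 0.177, H_out = 6.668 kJ/mol
  T = 334.7 K: K = (2.631, 0.272), RR gives ψ = 0.164, H_out = 5.988 kJ/mol
Linear interpolation between T = 334.7 (H_out = 5.988) and T = 336.1 (H_out = 6.668) on hF = 6.497 gives T ≈ 335.7 K, at which ψ = 0.17.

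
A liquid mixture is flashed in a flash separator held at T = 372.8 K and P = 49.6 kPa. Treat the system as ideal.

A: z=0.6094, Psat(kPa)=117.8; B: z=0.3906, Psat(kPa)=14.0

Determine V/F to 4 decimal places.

Raoult's law: Kᵢ = Pᵢˢᵃᵗ/P = Pᵢˢᵃᵗ/49.6.
  K_A = 117.8/49.6 = 2.375000, K_B = 14.0/49.6 = 0.282258
Material balance + equilibrium reduce to Σ zᵢ(Kᵢ−1)/(1+V/F(Kᵢ−1)) = 0.
Check two-phase: ΣzᵢKᵢ = 1.5576 > 1 and Σzᵢ/Kᵢ = 1.6404 > 1, so g(0) = 0.5576 > 0 and g(1) = -0.6404 < 0.
Binary case is linear: z₁(K₁−1)(1+V/F(K₂−1)) + z₂(K₂−1)(1+V/F(K₁−1)) = 0
⇒ V/F = [z₁(K₁−1)+z₂(K₂−1)] / [−(K₁−1)(K₂−1)] = 0.55758/0.98690 = 0.5650

V/F = 0.5650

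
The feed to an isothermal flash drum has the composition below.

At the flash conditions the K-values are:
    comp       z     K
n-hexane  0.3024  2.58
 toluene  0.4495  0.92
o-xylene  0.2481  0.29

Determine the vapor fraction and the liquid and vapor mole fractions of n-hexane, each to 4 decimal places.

ψ = 0.4181, x_n-hexane = 0.1821, y_n-hexane = 0.4698

Iterate (Newton) starting at ψ = 0.5:
  ψ = 0.5000: g = -0.04364, g' = -0.5394 → ψ = 0.4191
  ψ = 0.4191: g = -0.00052, g' = -0.5298 → ψ = 0.4181
Converged at ψ = 0.4181.
Compositions from xᵢ = zᵢ/(1+ψ(Kᵢ−1)), yᵢ = Kᵢxᵢ:
  n-hexane: x = 0.1821, y = 0.4698
  toluene: x = 0.4651, y = 0.4279
  o-xylene: x = 0.3528, y = 0.1023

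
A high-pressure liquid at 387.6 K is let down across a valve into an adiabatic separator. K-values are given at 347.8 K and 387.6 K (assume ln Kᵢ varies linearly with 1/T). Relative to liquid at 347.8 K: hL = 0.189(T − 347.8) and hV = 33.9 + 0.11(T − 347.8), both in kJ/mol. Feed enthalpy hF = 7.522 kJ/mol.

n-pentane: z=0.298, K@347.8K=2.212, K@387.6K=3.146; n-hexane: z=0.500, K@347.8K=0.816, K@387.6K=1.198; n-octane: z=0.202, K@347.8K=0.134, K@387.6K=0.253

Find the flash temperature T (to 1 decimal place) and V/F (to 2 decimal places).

Adiabatic flash: solve Rachford–Rice at each trial T, then check hF = ψ·hV(T) + (1−ψ)·hL(T).
  T = 347.8 K: K = (2.212, 0.816, 0.134), RR gives ψ = 0.169, H_out = 5.723 kJ/mol
  T = 387.6 K: K = (3.146, 1.198, 0.253), RR gives ψ = 0.735, H_out = 30.125 kJ/mol
  T = 367.7 K: K = (2.663, 0.999, 0.187), RR gives ψ = 0.490, H_out = 19.592 kJ/mol
  T = 357.8 K: K = (2.435, 0.906, 0.159), RR gives ψ = 0.342, H_out = 13.204 kJ/mol
  T = 352.8 K: K = (2.322, 0.860, 0.146), RR gives ψ = 0.258, H_out = 9.603 kJ/mol
  T = 350.3 K: K = (2.267, 0.838, 0.140), RR gives ψ = 0.214, H_out = 7.700 kJ/mol
  T = 349.1 K: K = (2.240, 0.827, 0.137), RR gives ψ = 0.193, H_out = 6.760 kJ/mol
Linear interpolation between T = 349.1 (H_out = 6.760) and T = 350.3 (H_out = 7.700) on hF = 7.522 gives T ≈ 350.1 K, at which ψ = 0.21.

T = 350.1 K, V/F = 0.21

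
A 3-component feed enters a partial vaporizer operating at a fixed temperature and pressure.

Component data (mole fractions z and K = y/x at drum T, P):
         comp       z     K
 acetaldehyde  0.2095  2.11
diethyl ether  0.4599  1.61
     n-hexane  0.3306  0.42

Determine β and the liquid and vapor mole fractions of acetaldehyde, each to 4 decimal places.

Rachford–Rice: g(β) = Σ zᵢ(Kᵢ−1)/(1+β(Kᵢ−1)) = 0.
g(0) = ΣzᵢKᵢ − 1 = 0.3213 and g(1) = 1 − Σzᵢ/Kᵢ = -0.1721, so a root lies in (0, 1).
Iterate (Newton) starting at β = 0.67:
  β = 0.6700: g = 0.01889, g' = -0.4686 → β = 0.7103
  β = 0.7103: g = -0.00033, g' = -0.4856 → β = 0.7096
Converged at β = 0.7096.
Compositions from xᵢ = zᵢ/(1+β(Kᵢ−1)), yᵢ = Kᵢxᵢ:
  acetaldehyde: x = 0.1172, y = 0.2473
  diethyl ether: x = 0.3210, y = 0.5168
  n-hexane: x = 0.5618, y = 0.2360

β = 0.7096, x_acetaldehyde = 0.1172, y_acetaldehyde = 0.2473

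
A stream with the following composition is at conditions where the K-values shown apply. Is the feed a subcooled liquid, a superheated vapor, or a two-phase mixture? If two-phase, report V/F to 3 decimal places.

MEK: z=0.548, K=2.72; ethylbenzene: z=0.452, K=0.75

ΣzᵢKᵢ = 1.830; Σzᵢ/Kᵢ = 0.804.
Since Σzᵢ/Kᵢ < 1 the mixture is above its dew point — single vapor phase.

superheated vapor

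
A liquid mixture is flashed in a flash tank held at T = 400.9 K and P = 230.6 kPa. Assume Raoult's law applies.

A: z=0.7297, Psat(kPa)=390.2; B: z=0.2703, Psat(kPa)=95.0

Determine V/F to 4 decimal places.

V/F = 0.8504

Raoult's law: Kᵢ = Pᵢˢᵃᵗ/P = Pᵢˢᵃᵗ/230.6.
  K_A = 390.2/230.6 = 1.692108, K_B = 95.0/230.6 = 0.411969
Material balance + equilibrium reduce to Σ zᵢ(Kᵢ−1)/(1+V/F(Kᵢ−1)) = 0.
Check two-phase: ΣzᵢKᵢ = 1.3461 > 1 and Σzᵢ/Kᵢ = 1.0874 > 1, so g(0) = 0.3461 > 0 and g(1) = -0.0874 < 0.
Binary case is linear: z₁(K₁−1)(1+V/F(K₂−1)) + z₂(K₂−1)(1+V/F(K₁−1)) = 0
⇒ V/F = [z₁(K₁−1)+z₂(K₂−1)] / [−(K₁−1)(K₂−1)] = 0.34609/0.40698 = 0.8504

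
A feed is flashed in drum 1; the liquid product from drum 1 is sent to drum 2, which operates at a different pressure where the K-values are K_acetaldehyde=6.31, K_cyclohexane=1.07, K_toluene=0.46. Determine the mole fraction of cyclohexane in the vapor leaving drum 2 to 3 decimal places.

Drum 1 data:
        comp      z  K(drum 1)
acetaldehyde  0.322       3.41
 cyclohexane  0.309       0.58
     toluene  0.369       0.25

Drum 1:
Newton–Raphson from ψ₁ = 0.5:
  ψ₁ = 0.500: g = -0.2551, g' = -1.003 → ψ₁ = 0.246
  ψ₁ = 0.246: g = 0.0034, g' = -1.117 → ψ₁ = 0.249
Converged at ψ₁ = 0.249.
Drum-1 compositions:
  acetaldehyde: x = 0.201, y = 0.686
  cyclohexane: x = 0.345, y = 0.200
  toluene: x = 0.454, y = 0.113
Drum-2 feed = drum-1 liquid: z₂ = (0.2013, 0.3451, 0.4536).
Drum 2:
Iterate (Newton) starting at ψ₂ = 0.5:
  ψ₂ = 0.500: g = -0.0198, g' = -0.675 → ψ₂ = 0.471
Converged at ψ₂ = 0.471.
  acetaldehyde: x = 0.057, y = 0.363
  cyclohexane: x = 0.334, y = 0.357
  toluene: x = 0.608, y = 0.280

y_cyclohexane (drum 2) = 0.357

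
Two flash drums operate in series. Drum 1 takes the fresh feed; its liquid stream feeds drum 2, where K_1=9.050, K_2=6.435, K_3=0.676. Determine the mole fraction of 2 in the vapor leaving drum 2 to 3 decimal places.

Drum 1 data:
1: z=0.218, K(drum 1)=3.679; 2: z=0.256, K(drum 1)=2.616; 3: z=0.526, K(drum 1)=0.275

Drum 1:
Rachford–Rice: g(ψ₁) = Σ zᵢ(Kᵢ−1)/(1+ψ₁(Kᵢ−1)) = 0.
Check two-phase: ΣzᵢKᵢ = 1.616 > 1 and Σzᵢ/Kᵢ = 2.070 > 1, so g(0) = 0.616 > 0 and g(1) = -1.070 < 0.
Newton–Raphson from ψ₁ = 0.59:
  ψ₁ = 0.590: g = -0.2283, g' = -1.254 → ψ₁ = 0.408
  ψ₁ = 0.408: g = -0.0132, g' = -1.157 → ψ₁ = 0.397
Converged at ψ₁ = 0.397.
Drum-1 compositions:
  1: x = 0.106, y = 0.389
  2: x = 0.156, y = 0.408
  3: x = 0.738, y = 0.203
Drum-2 feed = drum-1 liquid: z₂ = (0.1057, 0.1560, 0.7383).
Drum 2:
Rachford–Rice: g(ψ₂) = Σ zᵢ(Kᵢ−1)/(1+ψ₂(Kᵢ−1)) = 0.
g(0) = ΣzᵢKᵢ − 1 = 1.460 and g(1) = 1 − Σzᵢ/Kᵢ = -0.128, so a root lies in (0, 1).
Newton iteration, ψ₂⁰ = 0.5:
  ψ₂ = 0.500: g = 0.1120, g' = -0.715 → ψ₂ = 0.657
  ψ₂ = 0.657: g = 0.0171, g' = -0.519 → ψ₂ = 0.690
Converged at ψ₂ = 0.690.
  1: x = 0.016, y = 0.146
  2: x = 0.033, y = 0.211
  3: x = 0.951, y = 0.643

y_2 (drum 2) = 0.211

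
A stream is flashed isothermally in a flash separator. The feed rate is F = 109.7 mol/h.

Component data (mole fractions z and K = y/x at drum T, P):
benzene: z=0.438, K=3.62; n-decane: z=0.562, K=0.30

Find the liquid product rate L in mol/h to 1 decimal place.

L = 64.6 mol/h

Material balance + equilibrium reduce to Σ zᵢ(Kᵢ−1)/(1+ψ(Kᵢ−1)) = 0.
Check two-phase: ΣzᵢKᵢ = 1.754 > 1 and Σzᵢ/Kᵢ = 1.994 > 1, so g(0) = 0.754 > 0 and g(1) = -0.994 < 0.
Binary case is linear: z₁(K₁−1)(1+ψ(K₂−1)) + z₂(K₂−1)(1+ψ(K₁−1)) = 0
⇒ ψ = [z₁(K₁−1)+z₂(K₂−1)] / [−(K₁−1)(K₂−1)] = 0.7542/1.8340 = 0.411
Then V = ψ·F = 0.4112·109.7 = 45.1 mol/h and L = F − V = 64.6 mol/h.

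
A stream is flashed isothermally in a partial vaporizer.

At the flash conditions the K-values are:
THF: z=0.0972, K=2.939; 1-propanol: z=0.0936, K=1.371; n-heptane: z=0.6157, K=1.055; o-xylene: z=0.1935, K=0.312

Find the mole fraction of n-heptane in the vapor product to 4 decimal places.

Iterate (Newton) starting at β = 0.5:
  β = 0.5000: g = -0.04500, g' = -0.3180 → β = 0.3585
  β = 0.3585: g = -0.00167, g' = -0.3004 → β = 0.3529
Converged at β = 0.3529.
Compositions from xᵢ = zᵢ/(1+β(Kᵢ−1)), yᵢ = Kᵢxᵢ:
  THF: x = 0.0577, y = 0.1696
  1-propanol: x = 0.0828, y = 0.1135
  n-heptane: x = 0.6040, y = 0.6372
  o-xylene: x = 0.2556, y = 0.0797

y_n-heptane = 0.6372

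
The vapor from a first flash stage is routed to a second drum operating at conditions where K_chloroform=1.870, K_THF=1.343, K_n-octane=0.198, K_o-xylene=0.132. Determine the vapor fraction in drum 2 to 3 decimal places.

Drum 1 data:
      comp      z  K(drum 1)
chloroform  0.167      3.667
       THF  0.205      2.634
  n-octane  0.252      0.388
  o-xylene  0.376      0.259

Drum 1:
Let ψ₁ = V/F and solve Σ zᵢ(Kᵢ−1)/(1+ψ₁(Kᵢ−1)) = 0.
g(0) = ΣzᵢKᵢ − 1 = 0.348 and g(1) = 1 − Σzᵢ/Kᵢ = -1.225, so a root lies in (0, 1).
Newton iteration, ψ₁⁰ = 0.5:
  ψ₁ = 0.500: g = -0.2896, g' = -1.101 → ψ₁ = 0.237
  ψ₁ = 0.237: g = -0.0039, g' = -1.163 → ψ₁ = 0.234
Converged at ψ₁ = 0.234.
Drum-1 compositions:
  chloroform: x = 0.103, y = 0.377
  THF: x = 0.148, y = 0.391
  n-octane: x = 0.294, y = 0.114
  o-xylene: x = 0.455, y = 0.118
Drum-2 feed = drum-1 vapor: z₂ = (0.3773, 0.3908, 0.1141, 0.1178).
Drum 2:
Let ψ₂ = V/F and solve Σ zᵢ(Kᵢ−1)/(1+ψ₂(Kᵢ−1)) = 0.
Check two-phase: ΣzᵢKᵢ = 1.269 > 1 and Σzᵢ/Kᵢ = 1.961 > 1, so g(0) = 0.269 > 0 and g(1) = -0.961 < 0.
Iterate (Newton) starting at ψ₂ = 0.37:
  ψ₂ = 0.370: g = 0.0866, g' = -0.541 → ψ₂ = 0.530
  ψ₂ = 0.530: g = -0.0105, g' = -0.693 → ψ₂ = 0.515
Converged at ψ₂ = 0.515.
  chloroform: x = 0.261, y = 0.487
  THF: x = 0.332, y = 0.446
  n-octane: x = 0.194, y = 0.038
  o-xylene: x = 0.213, y = 0.028

V/F (drum 2) = 0.515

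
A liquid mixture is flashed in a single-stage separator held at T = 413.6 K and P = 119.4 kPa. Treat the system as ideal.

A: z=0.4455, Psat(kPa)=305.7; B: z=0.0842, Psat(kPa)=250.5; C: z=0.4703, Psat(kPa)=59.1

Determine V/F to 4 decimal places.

Raoult's law: Kᵢ = Pᵢˢᵃᵗ/P = Pᵢˢᵃᵗ/119.4.
  K_A = 305.7/119.4 = 2.560302, K_B = 250.5/119.4 = 2.097990, K_C = 59.1/119.4 = 0.494975
Rachford–Rice: g(V/F) = Σ zᵢ(Kᵢ−1)/(1+V/F(Kᵢ−1)) = 0.
Check two-phase: ΣzᵢKᵢ = 1.5501 > 1 and Σzᵢ/Kᵢ = 1.1643 > 1, so g(0) = 0.5501 > 0 and g(1) = -0.1643 < 0.
Iterate (Newton) starting at V/F = 0.49:
  V/F = 0.4900: g = 0.13843, g' = -0.6031 → V/F = 0.7195
  V/F = 0.7195: g = 0.00602, g' = -0.5684 → V/F = 0.7301
Converged at V/F = 0.7301.

V/F = 0.7301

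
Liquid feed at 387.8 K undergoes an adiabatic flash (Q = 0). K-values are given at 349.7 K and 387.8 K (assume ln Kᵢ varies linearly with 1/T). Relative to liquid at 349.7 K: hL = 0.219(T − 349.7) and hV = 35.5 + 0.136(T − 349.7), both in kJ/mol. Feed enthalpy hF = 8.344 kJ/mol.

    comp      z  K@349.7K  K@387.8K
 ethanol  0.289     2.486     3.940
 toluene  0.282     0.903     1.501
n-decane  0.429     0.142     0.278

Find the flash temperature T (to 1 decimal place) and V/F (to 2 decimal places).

Adiabatic flash: solve Rachford–Rice at each trial T, then check hF = ψ·hV(T) + (1−ψ)·hL(T).
  T = 349.7 K: K = (2.486, 0.903, 0.142), RR gives ψ = 0.036, H_out = 1.293 kJ/mol
  T = 387.8 K: K = (3.940, 1.501, 0.278), RR gives ψ = 0.472, H_out = 23.616 kJ/mol
  T = 368.8 K: K = (3.169, 1.180, 0.202), RR gives ψ = 0.278, H_out = 13.604 kJ/mol
  T = 359.2 K: K = (2.814, 1.035, 0.170), RR gives ψ = 0.166, H_out = 7.841 kJ/mol
  T = 364.0 K: K = (2.989, 1.106, 0.186), RR gives ψ = 0.224, H_out = 10.807 kJ/mol
  T = 361.6 K: K = (2.901, 1.071, 0.178), RR gives ψ = 0.195, H_out = 9.348 kJ/mol
Linear interpolation between T = 359.2 (H_out = 7.841) and T = 361.6 (H_out = 9.348) on hF = 8.344 gives T ≈ 360.0 K, at which ψ = 0.18.

T = 360.0 K, V/F = 0.18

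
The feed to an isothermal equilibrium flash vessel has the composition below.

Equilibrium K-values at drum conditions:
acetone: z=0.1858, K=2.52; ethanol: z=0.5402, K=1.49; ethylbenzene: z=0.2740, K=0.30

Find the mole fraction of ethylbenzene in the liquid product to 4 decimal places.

x_ethylbenzene = 0.4936

Let ψ = V/F and solve Σ zᵢ(Kᵢ−1)/(1+ψ(Kᵢ−1)) = 0.
g(0) = ΣzᵢKᵢ − 1 = 0.3553 and g(1) = 1 − Σzᵢ/Kᵢ = -0.3496, so a root lies in (0, 1).
Newton iteration, ψ⁰ = 0.63:
  ψ = 0.6300: g = 0.00341, g' = -0.6174 → ψ = 0.6355
Converged at ψ = 0.6355.
Compositions from xᵢ = zᵢ/(1+ψ(Kᵢ−1)), yᵢ = Kᵢxᵢ:
  acetone: x = 0.0945, y = 0.2382
  ethanol: x = 0.4119, y = 0.6138
  ethylbenzene: x = 0.4936, y = 0.1481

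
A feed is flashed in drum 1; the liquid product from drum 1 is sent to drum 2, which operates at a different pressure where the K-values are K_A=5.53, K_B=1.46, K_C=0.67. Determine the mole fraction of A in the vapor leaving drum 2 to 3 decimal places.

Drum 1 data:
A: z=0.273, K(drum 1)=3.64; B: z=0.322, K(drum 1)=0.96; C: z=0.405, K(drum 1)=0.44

y_A (drum 2) = 0.155

Drum 1:
Rachford–Rice: g(ψ₁) = Σ zᵢ(Kᵢ−1)/(1+ψ₁(Kᵢ−1)) = 0.
Feasibility: ΣzᵢKᵢ = 1.481, Σzᵢ/Kᵢ = 1.331 — both > 1, two phases present.
Newton–Raphson from ψ₁ = 0.5:
  ψ₁ = 0.500: g = -0.0175, g' = -0.599 → ψ₁ = 0.471
Converged at ψ₁ = 0.471.
Drum-1 compositions:
  A: x = 0.122, y = 0.443
  B: x = 0.328, y = 0.315
  C: x = 0.550, y = 0.242
Drum-2 feed = drum-1 liquid: z₂ = (0.1217, 0.3282, 0.5501).
Drum 2:
Material balance + equilibrium reduce to Σ zᵢ(Kᵢ−1)/(1+ψ₂(Kᵢ−1)) = 0.
g(0) = ΣzᵢKᵢ − 1 = 0.521 and g(1) = 1 − Σzᵢ/Kᵢ = -0.068, so a root lies in (0, 1).
Iterate (Newton) starting at ψ₂ = 0.5:
  ψ₂ = 0.500: g = 0.0741, g' = -0.366 → ψ₂ = 0.702
  ψ₂ = 0.702: g = 0.0095, g' = -0.284 → ψ₂ = 0.736
  ψ₂ = 0.736: g = 0.0001, g' = -0.276 → ψ₂ = 0.737
Converged at ψ₂ = 0.737.
  A: x = 0.028, y = 0.155
  B: x = 0.245, y = 0.358
  C: x = 0.727, y = 0.487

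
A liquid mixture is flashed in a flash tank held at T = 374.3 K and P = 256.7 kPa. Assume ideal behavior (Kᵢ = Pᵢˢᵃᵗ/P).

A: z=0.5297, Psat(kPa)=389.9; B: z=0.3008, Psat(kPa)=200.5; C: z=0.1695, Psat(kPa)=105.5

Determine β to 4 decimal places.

β = 0.5122

Raoult's law: Kᵢ = Pᵢˢᵃᵗ/P = Pᵢˢᵃᵗ/256.7.
  K_A = 389.9/256.7 = 1.518894, K_B = 200.5/256.7 = 0.781067, K_C = 105.5/256.7 = 0.410986
Rachford–Rice: g(β) = Σ zᵢ(Kᵢ−1)/(1+β(Kᵢ−1)) = 0.
g(0) = ΣzᵢKᵢ − 1 = 0.1092 and g(1) = 1 − Σzᵢ/Kᵢ = -0.1463, so a root lies in (0, 1).
Iterate (Newton) starting at β = 0.5:
  β = 0.5000: g = 0.00277, g' = -0.2262 → β = 0.5123
  β = 0.5123: g = -0.00001, g' = -0.2279 → β = 0.5122
Converged at β = 0.5122.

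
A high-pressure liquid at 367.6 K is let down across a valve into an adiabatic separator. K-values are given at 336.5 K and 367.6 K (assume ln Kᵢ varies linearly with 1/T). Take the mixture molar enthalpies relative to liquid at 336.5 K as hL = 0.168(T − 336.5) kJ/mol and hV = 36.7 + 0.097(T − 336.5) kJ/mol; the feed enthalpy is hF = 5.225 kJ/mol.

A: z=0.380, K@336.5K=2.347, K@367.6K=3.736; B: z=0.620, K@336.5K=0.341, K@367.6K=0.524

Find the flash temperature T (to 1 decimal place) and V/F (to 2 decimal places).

Adiabatic flash: solve Rachford–Rice at each trial T, then check hF = ψ·hV(T) + (1−ψ)·hL(T).
  T = 336.5 K: K = (2.347, 0.341), RR gives ψ = 0.116, H_out = 4.270 kJ/mol
  T = 367.6 K: K = (3.736, 0.524), RR gives ψ = 0.572, H_out = 24.944 kJ/mol
  T = 352.1 K: K = (2.994, 0.427), RR gives ψ = 0.352, H_out = 15.159 kJ/mol
  T = 344.3 K: K = (2.658, 0.383), RR gives ψ = 0.242, H_out = 10.041 kJ/mol
  T = 340.4 K: K = (2.500, 0.361), RR gives ψ = 0.182, H_out = 7.270 kJ/mol
  T = 338.4 K: K = (2.421, 0.351), RR gives ψ = 0.149, H_out = 5.765 kJ/mol
Linear interpolation between T = 336.5 (H_out = 4.270) and T = 338.4 (H_out = 5.765) on hF = 5.225 gives T ≈ 337.7 K, at which ψ = 0.14.

T = 337.7 K, V/F = 0.14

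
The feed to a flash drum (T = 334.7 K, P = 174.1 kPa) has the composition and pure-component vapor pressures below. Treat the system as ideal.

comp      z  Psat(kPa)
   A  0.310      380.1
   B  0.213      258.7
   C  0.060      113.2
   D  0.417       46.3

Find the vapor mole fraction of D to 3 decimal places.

Raoult's law: Kᵢ = Pᵢˢᵃᵗ/P = Pᵢˢᵃᵗ/174.1.
  K_A = 380.1/174.1 = 2.18323, K_B = 258.7/174.1 = 1.48593, K_C = 113.2/174.1 = 0.65020, K_D = 46.3/174.1 = 0.26594
Material balance + equilibrium reduce to Σ zᵢ(Kᵢ−1)/(1+ψ(Kᵢ−1)) = 0.
Feasibility: ΣzᵢKᵢ = 1.143, Σzᵢ/Kᵢ = 1.946 — both > 1, two phases present.
Newton iteration, ψ⁰ = 0.56:
  ψ = 0.560: g = -0.2439, g' = -0.847 → ψ = 0.272
  ψ = 0.272: g = -0.0369, g' = -0.647 → ψ = 0.215
Converged at ψ = 0.215.
Compositions from xᵢ = zᵢ/(1+ψ(Kᵢ−1)), yᵢ = Kᵢxᵢ:
  A: x = 0.247, y = 0.540
  B: x = 0.193, y = 0.287
  C: x = 0.065, y = 0.042
  D: x = 0.495, y = 0.132

y_D = 0.132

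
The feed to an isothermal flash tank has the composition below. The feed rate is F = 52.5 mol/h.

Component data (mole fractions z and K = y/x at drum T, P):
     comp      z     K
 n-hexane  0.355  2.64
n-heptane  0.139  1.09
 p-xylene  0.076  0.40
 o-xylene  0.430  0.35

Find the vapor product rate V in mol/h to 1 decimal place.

Material balance + equilibrium reduce to Σ zᵢ(Kᵢ−1)/(1+β(Kᵢ−1)) = 0.
Check two-phase: ΣzᵢKᵢ = 1.270 > 1 and Σzᵢ/Kᵢ = 1.681 > 1, so g(0) = 0.270 > 0 and g(1) = -0.681 < 0.
Newton iteration, β⁰ = 0.69:
  β = 0.690: g = -0.2997, g' = -0.888 → β = 0.353
  β = 0.353: g = -0.0394, g' = -0.734 → β = 0.299
Converged at β = 0.299.
Then V = β·F = 0.2994·52.5 = 15.7 mol/h and L = F − V = 36.8 mol/h.

V = 15.7 mol/h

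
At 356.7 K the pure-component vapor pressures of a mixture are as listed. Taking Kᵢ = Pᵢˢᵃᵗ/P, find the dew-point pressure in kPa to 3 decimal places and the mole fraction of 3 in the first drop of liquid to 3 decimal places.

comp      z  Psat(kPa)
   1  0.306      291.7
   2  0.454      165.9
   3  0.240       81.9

Pdew = 148.898 kPa, x_3 = 0.436

At the dew point ψ → 1, so Σzᵢ/Kᵢ = 1 with Kᵢ = Pᵢˢᵃᵗ/P ⇒ 1/P = Σzᵢ/Pᵢˢᵃᵗ.
1/P = 0.306/291.7 + 0.454/165.9 + 0.240/81.9 = 0.006716 ⇒ P = 148.898 kPa
xᵢ = zᵢP/Pᵢˢᵃᵗ ⇒ x_3 = 0.240·148.898/81.9 = 0.436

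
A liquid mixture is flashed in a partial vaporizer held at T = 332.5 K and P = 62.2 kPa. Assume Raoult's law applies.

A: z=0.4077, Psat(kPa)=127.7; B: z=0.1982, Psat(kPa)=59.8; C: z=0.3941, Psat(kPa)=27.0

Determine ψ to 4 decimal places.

Raoult's law: Kᵢ = Pᵢˢᵃᵗ/P = Pᵢˢᵃᵗ/62.2.
  K_A = 127.7/62.2 = 2.053055, K_B = 59.8/62.2 = 0.961415, K_C = 27.0/62.2 = 0.434084
Iterate (Newton) starting at ψ = 0.56:
  ψ = 0.5600: g = -0.06425, g' = -0.4497 → ψ = 0.4171
  ψ = 0.4171: g = -0.00142, g' = -0.4348 → ψ = 0.4139
Converged at ψ = 0.4139.

ψ = 0.4139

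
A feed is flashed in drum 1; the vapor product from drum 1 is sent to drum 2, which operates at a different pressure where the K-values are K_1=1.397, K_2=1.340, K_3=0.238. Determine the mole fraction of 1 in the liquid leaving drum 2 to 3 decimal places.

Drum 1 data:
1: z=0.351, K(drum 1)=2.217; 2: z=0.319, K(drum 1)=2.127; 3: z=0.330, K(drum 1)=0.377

Drum 1:
Material balance + equilibrium reduce to Σ zᵢ(Kᵢ−1)/(1+ψ₁(Kᵢ−1)) = 0.
Check two-phase: ΣzᵢKᵢ = 1.581 > 1 and Σzᵢ/Kᵢ = 1.184 > 1, so g(0) = 0.581 > 0 and g(1) = -0.184 < 0.
Newton–Raphson from ψ₁ = 0.5:
  ψ₁ = 0.500: g = 0.1969, g' = -0.637 → ψ₁ = 0.809
  ψ₁ = 0.809: g = -0.0113, g' = -0.764 → ψ₁ = 0.794
Converged at ψ₁ = 0.794.
Drum-1 compositions:
  1: x = 0.178, y = 0.396
  2: x = 0.168, y = 0.358
  3: x = 0.653, y = 0.246
Drum-2 feed = drum-1 vapor: z₂ = (0.3957, 0.3580, 0.2462).
Drum 2:
Newton–Raphson from ψ₂ = 0.62:
  ψ₂ = 0.620: g = -0.1291, g' = -0.582 → ψ₂ = 0.398
  ψ₂ = 0.398: g = -0.0265, g' = -0.373 → ψ₂ = 0.327
  ψ₂ = 0.327: g = -0.0014, g' = -0.336 → ψ₂ = 0.323
Converged at ψ₂ = 0.323.
  1: x = 0.351, y = 0.490
  2: x = 0.323, y = 0.432
  3: x = 0.327, y = 0.078

x_1 (drum 2) = 0.351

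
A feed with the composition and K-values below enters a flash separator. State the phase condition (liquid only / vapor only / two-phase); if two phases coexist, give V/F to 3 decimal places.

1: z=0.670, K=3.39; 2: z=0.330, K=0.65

ΣzᵢKᵢ = 2.486; Σzᵢ/Kᵢ = 0.705.
Since Σzᵢ/Kᵢ < 1 the mixture is above its dew point — single vapor phase.

vapor only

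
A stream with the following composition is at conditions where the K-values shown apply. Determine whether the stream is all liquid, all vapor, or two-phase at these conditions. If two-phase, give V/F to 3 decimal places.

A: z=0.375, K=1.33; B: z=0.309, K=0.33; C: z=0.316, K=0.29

all liquid

ΣzᵢKᵢ = 0.692; Σzᵢ/Kᵢ = 2.308.
Since ΣzᵢKᵢ < 1 the mixture is below its bubble point — single liquid phase.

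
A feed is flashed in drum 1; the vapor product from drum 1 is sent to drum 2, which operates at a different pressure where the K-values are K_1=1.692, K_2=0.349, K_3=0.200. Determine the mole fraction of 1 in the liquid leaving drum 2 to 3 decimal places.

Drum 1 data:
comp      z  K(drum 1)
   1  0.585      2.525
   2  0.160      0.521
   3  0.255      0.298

x_1 (drum 2) = 0.516

Drum 1:
Rachford–Rice: g(ψ₁) = Σ zᵢ(Kᵢ−1)/(1+ψ₁(Kᵢ−1)) = 0.
Check two-phase: ΣzᵢKᵢ = 1.636 > 1 and Σzᵢ/Kᵢ = 1.394 > 1, so g(0) = 0.636 > 0 and g(1) = -0.394 < 0.
Iterate (Newton) starting at ψ₁ = 0.66:
  ψ₁ = 0.660: g = -0.0010, g' = -0.853 → ψ₁ = 0.659
Converged at ψ₁ = 0.659.
Drum-1 compositions:
  1: x = 0.292, y = 0.737
  2: x = 0.234, y = 0.122
  3: x = 0.474, y = 0.141
Drum-2 feed = drum-1 vapor: z₂ = (0.7368, 0.1218, 0.1414).
Drum 2:
Let ψ₂ = V/F and solve Σ zᵢ(Kᵢ−1)/(1+ψ₂(Kᵢ−1)) = 0.
Feasibility: ΣzᵢKᵢ = 1.317, Σzᵢ/Kᵢ = 1.491 — both > 1, two phases present.
Iterate (Newton) starting at ψ₂ = 0.5:
  ψ₂ = 0.500: g = 0.0728, g' = -0.560 → ψ₂ = 0.630
  ψ₂ = 0.630: g = -0.0074, g' = -0.687 → ψ₂ = 0.619
Converged at ψ₂ = 0.619.
  1: x = 0.516, y = 0.873
  2: x = 0.204, y = 0.071
  3: x = 0.280, y = 0.056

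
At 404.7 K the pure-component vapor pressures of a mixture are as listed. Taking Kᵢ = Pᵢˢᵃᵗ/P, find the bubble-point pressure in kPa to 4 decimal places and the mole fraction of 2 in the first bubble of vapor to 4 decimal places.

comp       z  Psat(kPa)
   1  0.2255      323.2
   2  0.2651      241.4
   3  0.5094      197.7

Pbub = 237.5851 kPa, y_2 = 0.2694

At the bubble point ψ → 0, so ΣzᵢKᵢ = 1 with Kᵢ = Pᵢˢᵃᵗ/P ⇒ P = ΣzᵢPᵢˢᵃᵗ.
P = 0.2255·323.2 + 0.2651·241.4 + 0.5094·197.7 = 237.5851 kPa
yᵢ = zᵢPᵢˢᵃᵗ/P ⇒ y_2 = 0.2651·241.4/237.5851 = 0.2694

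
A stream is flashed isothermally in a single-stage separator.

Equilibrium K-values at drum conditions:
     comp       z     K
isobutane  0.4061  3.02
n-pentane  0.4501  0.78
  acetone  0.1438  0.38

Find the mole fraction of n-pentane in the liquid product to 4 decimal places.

x_n-pentane = 0.5511

Newton iteration, V/F⁰ = 0.5:
  V/F = 0.5000: g = 0.16765, g' = -0.5538 → V/F = 0.8027
  V/F = 0.8027: g = 0.01516, g' = -0.4923 → V/F = 0.8335
  V/F = 0.8335: g = -0.00010, g' = -0.4995 → V/F = 0.8333
Converged at V/F = 0.8333.
Compositions from xᵢ = zᵢ/(1+V/F(Kᵢ−1)), yᵢ = Kᵢxᵢ:
  isobutane: x = 0.1513, y = 0.4571
  n-pentane: x = 0.5511, y = 0.4299
  acetone: x = 0.2975, y = 0.1131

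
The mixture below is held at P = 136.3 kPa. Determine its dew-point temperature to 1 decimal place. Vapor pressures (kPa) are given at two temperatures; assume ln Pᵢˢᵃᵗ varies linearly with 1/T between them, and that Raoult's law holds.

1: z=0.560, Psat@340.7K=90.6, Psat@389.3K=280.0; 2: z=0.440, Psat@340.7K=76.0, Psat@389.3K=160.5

T = 364.5 K

Dew-point temperature: Σzᵢ·P/Pᵢˢᵃᵗ(T) = 1. Interpolate ln Pᵢˢᵃᵗ = aᵢ + bᵢ/T.
  T = 340.7 K: ΣzᵢP/Pᵢˢᵃᵗ = 1.6316
  T = 389.3 K: ΣzᵢP/Pᵢˢᵃᵗ = 0.6463
  T = 365.0 K: ΣzᵢP/Pᵢˢᵃᵗ = 0.9912
  T = 352.9 K: ΣzᵢP/Pᵢˢᵃᵗ = 1.2579
  T = 358.9 K: ΣzᵢP/Pᵢˢᵃᵗ = 1.1152
  T = 361.9 K: ΣzᵢP/Pᵢˢᵃᵗ = 1.0518
  T = 363.4 K: ΣzᵢP/Pᵢˢᵃᵗ = 1.0219
Interpolating between 363.4 K and 365.0 K gives T ≈ 364.5 K.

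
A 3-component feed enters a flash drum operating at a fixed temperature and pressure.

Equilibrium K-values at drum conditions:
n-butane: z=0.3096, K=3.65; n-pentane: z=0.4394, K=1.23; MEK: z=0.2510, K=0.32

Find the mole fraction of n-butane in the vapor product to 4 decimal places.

Material balance + equilibrium reduce to Σ zᵢ(Kᵢ−1)/(1+ψ(Kᵢ−1)) = 0.
Feasibility: ΣzᵢKᵢ = 1.7508, Σzᵢ/Kᵢ = 1.2264 — both > 1, two phases present.
Iterate (Newton) starting at ψ = 0.34:
  ψ = 0.3400: g = 0.30331, g' = -0.8180 → ψ = 0.7108
  ψ = 0.7108: g = 0.04103, g' = -0.7134 → ψ = 0.7683
  ψ = 0.7683: g = -0.00128, g' = -0.7616 → ψ = 0.7666
Converged at ψ = 0.7666.
Compositions from xᵢ = zᵢ/(1+ψ(Kᵢ−1)), yᵢ = Kᵢxᵢ:
  n-butane: x = 0.1021, y = 0.3728
  n-pentane: x = 0.3735, y = 0.4595
  MEK: x = 0.5243, y = 0.1678

y_n-butane = 0.3728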